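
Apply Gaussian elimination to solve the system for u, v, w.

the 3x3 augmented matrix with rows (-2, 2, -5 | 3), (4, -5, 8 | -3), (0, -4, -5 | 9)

(0, -1, -1)

Forward elimination on [A|b]:
R2 <- R2 - (-2)*R1:  [  0  -1  -2   3 ]
R3 <- R3 - (4)*R2:  [  0   0   3  -3 ]
Row echelon form:
[ -2   2  -5  |   3 ]
[  0  -1  -2  |   3 ]
[  0   0   3  |  -3 ]
Back-substitution:
w = (-3) / 3 = -1
v = (3 - (-2)*(-1)) / -1 = -1
u = (3 - (2)*(-1) - (-5)*(-1)) / -2 = 0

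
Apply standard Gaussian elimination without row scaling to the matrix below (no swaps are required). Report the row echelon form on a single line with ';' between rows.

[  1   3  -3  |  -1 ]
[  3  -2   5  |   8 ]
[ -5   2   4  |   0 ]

Forward elimination:
R2 <- R2 - (3)*R1:  [   0  -11   14   11 ]
R3 <- R3 - (-5)*R1:  [   0   17  -11   -5 ]
R3 <- R3 - (-17/11)*R2:  [      0       0  117/11      12 ]
Row echelon form:
[ 1    3      -3  |  -1 ]
[ 0  -11      14  |  11 ]
[ 0    0  117/11  |  12 ]

REF = [1 3 -3 -1; 0 -11 14 11; 0 0 117/11 12]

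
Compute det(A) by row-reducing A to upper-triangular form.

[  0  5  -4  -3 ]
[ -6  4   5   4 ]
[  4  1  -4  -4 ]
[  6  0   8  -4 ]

det(A) = -258

Forward elimination:
R1 <-> R2   (pivot in column 1 was zero)
[ -6  4   5   4 ]
[  0  5  -4  -3 ]
[  4  1  -4  -4 ]
[  6  0   8  -4 ]
R3 <- R3 - (-2/3)*R1:  [    0  11/3  -2/3  -4/3 ]
R4 <- R4 - (-1)*R1:  [  0   4  13   0 ]
R3 <- R3 - (11/15)*R2:  [     0      0  34/15  13/15 ]
R4 <- R4 - (4/5)*R2:  [    0     0  81/5  12/5 ]
R4 <- R4 - (243/34)*R3:  [       0        0        0  -129/34 ]
Upper-triangular form:
[ -6  4      5        4 ]
[  0  5     -4       -3 ]
[  0  0  34/15    13/15 ]
[  0  0      0  -129/34 ]
det(A) = (-1)^1 * (-6) * (5) * (34/15) * (-129/34) = -258  (1 row swap -> sign -1)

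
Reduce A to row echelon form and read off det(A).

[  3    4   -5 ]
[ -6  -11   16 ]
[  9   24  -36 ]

Forward elimination:
R2 <- R2 - (-2)*R1:  [  0  -3   6 ]
R3 <- R3 - (3)*R1:  [   0   12  -21 ]
R3 <- R3 - (-4)*R2:  [ 0  0  3 ]
Upper-triangular form:
[ 3   4  -5 ]
[ 0  -3   6 ]
[ 0   0   3 ]
det(A) = (-1)^0 * (3) * (-3) * (3) = -27  (0 row swaps -> sign +1)

det(A) = -27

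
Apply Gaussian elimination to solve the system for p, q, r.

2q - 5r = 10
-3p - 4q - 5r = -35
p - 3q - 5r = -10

(5, 5, 0)

Forward elimination on [A|b]:
R1 <-> R2   (pivot in column 1 was zero)
[ -3  -4  -5  -35 ]
[  0   2  -5   10 ]
[  1  -3  -5  -10 ]
R3 <- R3 - (-1/3)*R1:  [     0  -13/3  -20/3  -65/3 ]
R3 <- R3 - (-13/6)*R2:  [     0      0  -35/2      0 ]
Row echelon form:
[ -3  -4     -5  |  -35 ]
[  0   2     -5  |   10 ]
[  0   0  -35/2  |    0 ]
Back-substitution:
r = (0) / (-35/2) = 0
q = (10 - (-5)*(0)) / 2 = 5
p = (-35 - (-4)*(5) - (-5)*(0)) / -3 = 5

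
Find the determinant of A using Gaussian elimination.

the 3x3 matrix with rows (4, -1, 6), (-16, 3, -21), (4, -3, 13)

det(A) = -4

Forward elimination:
R2 <- R2 - (-4)*R1:  [  0  -1   3 ]
R3 <- R3 - (1)*R1:  [  0  -2   7 ]
R3 <- R3 - (2)*R2:  [ 0  0  1 ]
Upper-triangular form:
[ 4  -1  6 ]
[ 0  -1  3 ]
[ 0   0  1 ]
det(A) = (-1)^0 * (4) * (-1) * (1) = -4  (0 row swaps -> sign +1)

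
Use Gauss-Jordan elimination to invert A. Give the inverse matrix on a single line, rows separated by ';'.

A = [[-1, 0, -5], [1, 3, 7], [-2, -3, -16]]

inverse = [-9/4 5/4 5/4; 1/6 1/2 1/6; 1/4 -1/4 -1/4]

Gauss-Jordan on [A | I]:
R1 <- (1/-1)*R1:  [  1   0   5  |  -1   0   0 ]
R2 <- R2 - (1)*R1:  [ 0  3  2  |  1  1  0 ]
R3 <- R3 - (-2)*R1:  [  0  -3  -6  |  -2   0   1 ]
R2 <- (1/3)*R2:  [   0    1  2/3  |  1/3  1/3    0 ]
R3 <- R3 - (-3)*R2:  [  0   0  -4  |  -1   1   1 ]
R3 <- (1/-4)*R3:  [    0     0     1  |   1/4  -1/4  -1/4 ]
R1 <- R1 - (5)*R3:  [    1     0     0  |  -9/4   5/4   5/4 ]
R2 <- R2 - (2/3)*R3:  [   0    1    0  |  1/6  1/2  1/6 ]
Right block of [I | A^{-1}] is the inverse:
[ -9/4   5/4   5/4 ]
[  1/6   1/2   1/6 ]
[  1/4  -1/4  -1/4 ]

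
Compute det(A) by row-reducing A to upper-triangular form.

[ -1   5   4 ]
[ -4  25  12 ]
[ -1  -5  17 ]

Forward elimination:
R2 <- R2 - (4)*R1:  [  0   5  -4 ]
R3 <- R3 - (1)*R1:  [   0  -10   13 ]
R3 <- R3 - (-2)*R2:  [ 0  0  5 ]
Upper-triangular form:
[ -1  5   4 ]
[  0  5  -4 ]
[  0  0   5 ]
det(A) = (-1)^0 * (-1) * (5) * (5) = -25  (0 row swaps -> sign +1)

det(A) = -25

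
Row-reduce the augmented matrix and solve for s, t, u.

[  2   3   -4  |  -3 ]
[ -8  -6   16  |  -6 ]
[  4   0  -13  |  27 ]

Forward elimination on [A|b]:
R2 <- R2 - (-4)*R1:  [   0    6    0  -18 ]
R3 <- R3 - (2)*R1:  [  0  -6  -5  33 ]
R3 <- R3 - (-1)*R2:  [  0   0  -5  15 ]
Row echelon form:
[ 2  3  -4  |   -3 ]
[ 0  6   0  |  -18 ]
[ 0  0  -5  |   15 ]
Back-substitution:
u = (15) / -5 = -3
t = (-18) / 6 = -3
s = (-3 - (3)*(-3) - (-4)*(-3)) / 2 = -3

(-3, -3, -3)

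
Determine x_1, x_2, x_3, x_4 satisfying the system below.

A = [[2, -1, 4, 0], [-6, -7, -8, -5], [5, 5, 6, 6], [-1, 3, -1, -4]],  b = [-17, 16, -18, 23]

(3, 3, -5, -3)

Forward elimination on [A|b]:
R2 <- R2 - (-3)*R1:  [   0  -10    4   -5  -35 ]
R3 <- R3 - (5/2)*R1:  [    0  15/2    -4     6  49/2 ]
R4 <- R4 - (-1/2)*R1:  [    0   5/2     1    -4  29/2 ]
R3 <- R3 - (-3/4)*R2:  [    0     0    -1   9/4  -7/4 ]
R4 <- R4 - (-1/4)*R2:  [     0      0      2  -21/4   23/4 ]
R4 <- R4 - (-2)*R3:  [    0     0     0  -3/4   9/4 ]
Row echelon form:
[ 2   -1   4     0  |   -17 ]
[ 0  -10   4    -5  |   -35 ]
[ 0    0  -1   9/4  |  -7/4 ]
[ 0    0   0  -3/4  |   9/4 ]
Back-substitution:
x_4 = (9/4) / (-3/4) = -3
x_3 = (-7/4 - (9/4)*(-3)) / -1 = -5
x_2 = (-35 - (4)*(-5) - (-5)*(-3)) / -10 = 3
x_1 = (-17 - (-1)*(3) - (4)*(-5)) / 2 = 3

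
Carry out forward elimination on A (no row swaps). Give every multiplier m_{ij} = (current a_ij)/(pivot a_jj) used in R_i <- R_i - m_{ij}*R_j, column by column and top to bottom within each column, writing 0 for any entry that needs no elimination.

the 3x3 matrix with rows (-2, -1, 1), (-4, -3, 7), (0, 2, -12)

multipliers: 2, 0, -2

Forward elimination:
R2 <- R2 - (2)*R1:  [  0  -1   5 ]
R3: entry in column 1 is already 0 -> m_{31} = 0 (no row operation needed)
R3 <- R3 - (-2)*R2:  [  0   0  -2 ]
Multipliers (in order of application): m_{21} = 2, m_{31} = 0, m_{32} = -2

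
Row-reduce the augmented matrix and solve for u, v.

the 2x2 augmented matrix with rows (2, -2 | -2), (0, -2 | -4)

(1, 2)

Forward elimination on [A|b]:
Row echelon form:
[ 2  -2  |  -2 ]
[ 0  -2  |  -4 ]
Back-substitution:
v = (-4) / -2 = 2
u = (-2 - (-2)*(2)) / 2 = 1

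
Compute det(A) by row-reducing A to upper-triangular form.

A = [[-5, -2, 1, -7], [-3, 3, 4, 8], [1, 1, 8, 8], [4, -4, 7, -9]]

Forward elimination:
R2 <- R2 - (3/5)*R1:  [    0  21/5  17/5  61/5 ]
R3 <- R3 - (-1/5)*R1:  [    0   3/5  41/5  33/5 ]
R4 <- R4 - (-4/5)*R1:  [     0  -28/5   39/5  -73/5 ]
R3 <- R3 - (1/7)*R2:  [    0     0  54/7  34/7 ]
R4 <- R4 - (-4/3)*R2:  [    0     0  37/3   5/3 ]
R4 <- R4 - (259/162)*R3:  [       0        0        0  -494/81 ]
Upper-triangular form:
[ -5    -2     1       -7 ]
[  0  21/5  17/5     61/5 ]
[  0     0  54/7     34/7 ]
[  0     0     0  -494/81 ]
det(A) = (-1)^0 * (-5) * (21/5) * (54/7) * (-494/81) = 988  (0 row swaps -> sign +1)

det(A) = 988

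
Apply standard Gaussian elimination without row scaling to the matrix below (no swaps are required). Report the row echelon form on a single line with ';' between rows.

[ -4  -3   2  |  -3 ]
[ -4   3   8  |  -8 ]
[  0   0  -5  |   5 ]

REF = [-4 -3 2 -3; 0 6 6 -5; 0 0 -5 5]

Forward elimination:
R2 <- R2 - (1)*R1:  [  0   6   6  -5 ]
Row echelon form:
[ -4  -3   2  |  -3 ]
[  0   6   6  |  -5 ]
[  0   0  -5  |   5 ]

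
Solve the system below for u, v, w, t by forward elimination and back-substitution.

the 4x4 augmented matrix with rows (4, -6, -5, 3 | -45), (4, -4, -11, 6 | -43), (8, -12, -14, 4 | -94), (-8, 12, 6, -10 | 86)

(-4, 4, 1, 0)

Forward elimination on [A|b]:
R2 <- R2 - (1)*R1:  [  0   2  -6   3   2 ]
R3 <- R3 - (2)*R1:  [  0   0  -4  -2  -4 ]
R4 <- R4 - (-2)*R1:  [  0   0  -4  -4  -4 ]
R4 <- R4 - (1)*R3:  [  0   0   0  -2   0 ]
Row echelon form:
[ 4  -6  -5   3  |  -45 ]
[ 0   2  -6   3  |    2 ]
[ 0   0  -4  -2  |   -4 ]
[ 0   0   0  -2  |    0 ]
Back-substitution:
t = (0) / -2 = 0
w = (-4 - (-2)*(0)) / -4 = 1
v = (2 - (-6)*(1) - (3)*(0)) / 2 = 4
u = (-45 - (-6)*(4) - (-5)*(1) - (3)*(0)) / 4 = -4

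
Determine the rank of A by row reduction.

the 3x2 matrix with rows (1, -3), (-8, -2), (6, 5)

rank(A) = 2

Row reduction:
R2 <- R2 - (-8)*R1:  [   0  -26 ]
R3 <- R3 - (6)*R1:  [  0  23 ]
R3 <- R3 - (-23/26)*R2:  [ 0  0 ]
Row echelon form:
[ 1   -3 ]
[ 0  -26 ]
[ 0    0 ]
Nonzero rows / pivot columns: 2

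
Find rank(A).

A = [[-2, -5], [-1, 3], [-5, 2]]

rank(A) = 2

Row reduction:
R2 <- R2 - (1/2)*R1:  [    0  11/2 ]
R3 <- R3 - (5/2)*R1:  [    0  29/2 ]
R3 <- R3 - (29/11)*R2:  [ 0  0 ]
Row echelon form:
[ -2    -5 ]
[  0  11/2 ]
[  0     0 ]
Nonzero rows / pivot columns: 2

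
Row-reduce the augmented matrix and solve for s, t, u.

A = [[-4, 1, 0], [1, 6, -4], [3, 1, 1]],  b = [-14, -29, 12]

Forward elimination on [A|b]:
R2 <- R2 - (-1/4)*R1:  [     0   25/4     -4  -65/2 ]
R3 <- R3 - (-3/4)*R1:  [   0  7/4    1  3/2 ]
R3 <- R3 - (7/25)*R2:  [     0      0  53/25   53/5 ]
Row echelon form:
[ -4     1      0  |    -14 ]
[  0  25/4     -4  |  -65/2 ]
[  0     0  53/25  |   53/5 ]
Back-substitution:
u = (53/5) / (53/25) = 5
t = (-65/2 - (-4)*(5)) / (25/4) = -2
s = (-14 - (1)*(-2)) / -4 = 3

(3, -2, 5)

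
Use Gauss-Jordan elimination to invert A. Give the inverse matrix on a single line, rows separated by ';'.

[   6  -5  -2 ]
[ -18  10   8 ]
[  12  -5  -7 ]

Gauss-Jordan on [A | I]:
R1 <- (1/6)*R1:  [    1  -5/6  -1/3  |   1/6     0     0 ]
R2 <- R2 - (-18)*R1:  [  0  -5   2  |   3   1   0 ]
R3 <- R3 - (12)*R1:  [  0   5  -3  |  -2   0   1 ]
R2 <- (1/-5)*R2:  [    0     1  -2/5  |  -3/5  -1/5     0 ]
R1 <- R1 - (-5/6)*R2:  [    1     0  -2/3  |  -1/3  -1/6     0 ]
R3 <- R3 - (5)*R2:  [  0   0  -1  |   1   1   1 ]
R3 <- (1/-1)*R3:  [  0   0   1  |  -1  -1  -1 ]
R1 <- R1 - (-2/3)*R3:  [    1     0     0  |    -1  -5/6  -2/3 ]
R2 <- R2 - (-2/5)*R3:  [    0     1     0  |    -1  -3/5  -2/5 ]
Right block of [I | A^{-1}] is the inverse:
[ -1  -5/6  -2/3 ]
[ -1  -3/5  -2/5 ]
[ -1    -1    -1 ]

inverse = [-1 -5/6 -2/3; -1 -3/5 -2/5; -1 -1 -1]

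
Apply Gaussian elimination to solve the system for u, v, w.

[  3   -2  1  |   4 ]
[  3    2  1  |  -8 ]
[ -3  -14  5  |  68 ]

Forward elimination on [A|b]:
R2 <- R2 - (1)*R1:  [   0    4    0  -12 ]
R3 <- R3 - (-1)*R1:  [   0  -16    6   72 ]
R3 <- R3 - (-4)*R2:  [  0   0   6  24 ]
Row echelon form:
[ 3  -2  1  |    4 ]
[ 0   4  0  |  -12 ]
[ 0   0  6  |   24 ]
Back-substitution:
w = (24) / 6 = 4
v = (-12) / 4 = -3
u = (4 - (-2)*(-3) - (1)*(4)) / 3 = -2

(-2, -3, 4)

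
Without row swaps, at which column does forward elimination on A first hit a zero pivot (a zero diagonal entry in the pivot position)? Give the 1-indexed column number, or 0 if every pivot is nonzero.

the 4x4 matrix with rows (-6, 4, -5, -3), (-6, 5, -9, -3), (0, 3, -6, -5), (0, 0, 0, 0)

Naive forward elimination:
R2 <- R2 - (1)*R1:  [  0   1  -4   0 ]
R3 <- R3 - (3)*R2:  [  0   0   6  -5 ]
Matrix at this point:
[ -6  4  -5  -3 ]
[  0  1  -4   0 ]
[  0  0   6  -5 ]
[  0  0   0   0 ]
Pivot entry (4,4) in the last row is zero and there are no rows below to swap with -> zero pivot in column 4 (A is singular).

first zero-pivot column = 4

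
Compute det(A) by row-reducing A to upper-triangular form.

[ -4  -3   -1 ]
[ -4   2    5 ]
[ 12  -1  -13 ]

Forward elimination:
R2 <- R2 - (1)*R1:  [ 0  5  6 ]
R3 <- R3 - (-3)*R1:  [   0  -10  -16 ]
R3 <- R3 - (-2)*R2:  [  0   0  -4 ]
Upper-triangular form:
[ -4  -3  -1 ]
[  0   5   6 ]
[  0   0  -4 ]
det(A) = (-1)^0 * (-4) * (5) * (-4) = 80  (0 row swaps -> sign +1)

det(A) = 80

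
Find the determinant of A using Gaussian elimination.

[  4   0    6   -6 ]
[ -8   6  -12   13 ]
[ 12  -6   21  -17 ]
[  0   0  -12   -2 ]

Forward elimination:
R2 <- R2 - (-2)*R1:  [ 0  6  0  1 ]
R3 <- R3 - (3)*R1:  [  0  -6   3   1 ]
R3 <- R3 - (-1)*R2:  [ 0  0  3  2 ]
R4 <- R4 - (-4)*R3:  [ 0  0  0  6 ]
Upper-triangular form:
[ 4  0  6  -6 ]
[ 0  6  0   1 ]
[ 0  0  3   2 ]
[ 0  0  0   6 ]
det(A) = (-1)^0 * (4) * (6) * (3) * (6) = 432  (0 row swaps -> sign +1)

det(A) = 432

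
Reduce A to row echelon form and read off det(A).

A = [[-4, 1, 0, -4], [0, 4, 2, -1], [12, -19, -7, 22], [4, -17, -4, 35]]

Forward elimination:
R3 <- R3 - (-3)*R1:  [   0  -16   -7   10 ]
R4 <- R4 - (-1)*R1:  [   0  -16   -4   31 ]
R3 <- R3 - (-4)*R2:  [ 0  0  1  6 ]
R4 <- R4 - (-4)*R2:  [  0   0   4  27 ]
R4 <- R4 - (4)*R3:  [ 0  0  0  3 ]
Upper-triangular form:
[ -4  1  0  -4 ]
[  0  4  2  -1 ]
[  0  0  1   6 ]
[  0  0  0   3 ]
det(A) = (-1)^0 * (-4) * (4) * (1) * (3) = -48  (0 row swaps -> sign +1)

det(A) = -48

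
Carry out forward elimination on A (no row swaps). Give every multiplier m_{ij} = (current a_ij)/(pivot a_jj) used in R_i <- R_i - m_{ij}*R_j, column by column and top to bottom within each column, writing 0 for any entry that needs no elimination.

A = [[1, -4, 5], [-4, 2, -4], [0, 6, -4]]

multipliers: -4, 0, -3/7

Forward elimination:
R2 <- R2 - (-4)*R1:  [   0  -14   16 ]
R3: entry in column 1 is already 0 -> m_{31} = 0 (no row operation needed)
R3 <- R3 - (-3/7)*R2:  [    0     0  20/7 ]
Multipliers (in order of application): m_{21} = -4, m_{31} = 0, m_{32} = -3/7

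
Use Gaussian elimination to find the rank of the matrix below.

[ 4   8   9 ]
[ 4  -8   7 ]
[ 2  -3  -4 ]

rank(A) = 3

Row reduction:
R2 <- R2 - (1)*R1:  [   0  -16   -2 ]
R3 <- R3 - (1/2)*R1:  [     0     -7  -17/2 ]
R3 <- R3 - (7/16)*R2:  [     0      0  -61/8 ]
Row echelon form:
[ 4    8      9 ]
[ 0  -16     -2 ]
[ 0    0  -61/8 ]
Nonzero rows / pivot columns: 3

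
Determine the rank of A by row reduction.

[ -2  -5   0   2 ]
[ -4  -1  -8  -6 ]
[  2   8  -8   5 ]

Row reduction:
R2 <- R2 - (2)*R1:  [   0    9   -8  -10 ]
R3 <- R3 - (-1)*R1:  [  0   3  -8   7 ]
R3 <- R3 - (1/3)*R2:  [     0      0  -16/3   31/3 ]
Row echelon form:
[ -2  -5      0     2 ]
[  0   9     -8   -10 ]
[  0   0  -16/3  31/3 ]
Nonzero rows / pivot columns: 3

rank(A) = 3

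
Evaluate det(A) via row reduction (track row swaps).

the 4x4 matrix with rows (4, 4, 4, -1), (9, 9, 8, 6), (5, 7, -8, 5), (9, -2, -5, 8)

Forward elimination:
R2 <- R2 - (9/4)*R1:  [    0     0    -1  33/4 ]
R3 <- R3 - (5/4)*R1:  [    0     2   -13  25/4 ]
R4 <- R4 - (9/4)*R1:  [    0   -11   -14  41/4 ]
R2 <-> R3   (pivot in column 2 was zero)
[ 4    4    4    -1 ]
[ 0    2  -13  25/4 ]
[ 0    0   -1  33/4 ]
[ 0  -11  -14  41/4 ]
R4 <- R4 - (-11/2)*R2:  [      0       0  -171/2   357/8 ]
R4 <- R4 - (171/2)*R3:  [       0        0        0  -2643/4 ]
Upper-triangular form:
[ 4  4    4       -1 ]
[ 0  2  -13     25/4 ]
[ 0  0   -1     33/4 ]
[ 0  0    0  -2643/4 ]
det(A) = (-1)^1 * (4) * (2) * (-1) * (-2643/4) = -5286  (1 row swap -> sign -1)

det(A) = -5286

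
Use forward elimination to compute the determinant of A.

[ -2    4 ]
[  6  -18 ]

det(A) = 12

Forward elimination:
R2 <- R2 - (-3)*R1:  [  0  -6 ]
Upper-triangular form:
[ -2   4 ]
[  0  -6 ]
det(A) = (-1)^0 * (-2) * (-6) = 12  (0 row swaps -> sign +1)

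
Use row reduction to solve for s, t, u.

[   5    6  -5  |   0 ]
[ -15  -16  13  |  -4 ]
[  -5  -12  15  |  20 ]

(2, 0, 2)

Forward elimination on [A|b]:
R2 <- R2 - (-3)*R1:  [  0   2  -2  -4 ]
R3 <- R3 - (-1)*R1:  [  0  -6  10  20 ]
R3 <- R3 - (-3)*R2:  [ 0  0  4  8 ]
Row echelon form:
[ 5  6  -5  |   0 ]
[ 0  2  -2  |  -4 ]
[ 0  0   4  |   8 ]
Back-substitution:
u = (8) / 4 = 2
t = (-4 - (-2)*(2)) / 2 = 0
s = (0 - (6)*(0) - (-5)*(2)) / 5 = 2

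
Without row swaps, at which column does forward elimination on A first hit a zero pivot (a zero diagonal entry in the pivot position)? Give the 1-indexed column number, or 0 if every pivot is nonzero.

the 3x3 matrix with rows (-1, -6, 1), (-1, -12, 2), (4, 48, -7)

first zero-pivot column = 0

Naive forward elimination:
R2 <- R2 - (1)*R1:  [  0  -6   1 ]
R3 <- R3 - (-4)*R1:  [  0  24  -3 ]
R3 <- R3 - (-4)*R2:  [ 0  0  1 ]
All pivots nonzero; naive elimination completes without hitting a zero pivot.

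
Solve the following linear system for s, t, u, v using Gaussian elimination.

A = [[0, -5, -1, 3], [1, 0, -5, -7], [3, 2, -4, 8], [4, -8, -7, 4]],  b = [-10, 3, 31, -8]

Forward elimination on [A|b]:
R1 <-> R2   (pivot in column 1 was zero)
[ 1   0  -5  -7    3 ]
[ 0  -5  -1   3  -10 ]
[ 3   2  -4   8   31 ]
[ 4  -8  -7   4   -8 ]
R3 <- R3 - (3)*R1:  [  0   2  11  29  22 ]
R4 <- R4 - (4)*R1:  [   0   -8   13   32  -20 ]
R3 <- R3 - (-2/5)*R2:  [     0      0   53/5  151/5     18 ]
R4 <- R4 - (8/5)*R2:  [     0      0   73/5  136/5     -4 ]
R4 <- R4 - (73/53)*R3:  [        0         0         0   -763/53  -1526/53 ]
Row echelon form:
[ 1   0    -5       -7  |         3 ]
[ 0  -5    -1        3  |       -10 ]
[ 0   0  53/5    151/5  |        18 ]
[ 0   0     0  -763/53  |  -1526/53 ]
Back-substitution:
v = (-1526/53) / (-763/53) = 2
u = (18 - (151/5)*(2)) / (53/5) = -4
t = (-10 - (-1)*(-4) - (3)*(2)) / -5 = 4
s = (3 - (-5)*(-4) - (-7)*(2)) / 1 = -3

(-3, 4, -4, 2)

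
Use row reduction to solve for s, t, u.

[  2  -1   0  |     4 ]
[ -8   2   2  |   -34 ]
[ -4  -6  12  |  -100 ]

Forward elimination on [A|b]:
R2 <- R2 - (-4)*R1:  [   0   -2    2  -18 ]
R3 <- R3 - (-2)*R1:  [   0   -8   12  -92 ]
R3 <- R3 - (4)*R2:  [   0    0    4  -20 ]
Row echelon form:
[ 2  -1  0  |    4 ]
[ 0  -2  2  |  -18 ]
[ 0   0  4  |  -20 ]
Back-substitution:
u = (-20) / 4 = -5
t = (-18 - (2)*(-5)) / -2 = 4
s = (4 - (-1)*(4)) / 2 = 4

(4, 4, -5)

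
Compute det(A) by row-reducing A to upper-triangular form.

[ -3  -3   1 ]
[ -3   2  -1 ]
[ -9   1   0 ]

det(A) = -15

Forward elimination:
R2 <- R2 - (1)*R1:  [  0   5  -2 ]
R3 <- R3 - (3)*R1:  [  0  10  -3 ]
R3 <- R3 - (2)*R2:  [ 0  0  1 ]
Upper-triangular form:
[ -3  -3   1 ]
[  0   5  -2 ]
[  0   0   1 ]
det(A) = (-1)^0 * (-3) * (5) * (1) = -15  (0 row swaps -> sign +1)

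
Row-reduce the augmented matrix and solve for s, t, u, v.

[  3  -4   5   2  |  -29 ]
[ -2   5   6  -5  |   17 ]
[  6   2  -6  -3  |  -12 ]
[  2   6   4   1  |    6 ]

(-4, 3, -1, 0)

Forward elimination on [A|b]:
R2 <- R2 - (-2/3)*R1:  [     0    7/3   28/3  -11/3   -7/3 ]
R3 <- R3 - (2)*R1:  [   0   10  -16   -7   46 ]
R4 <- R4 - (2/3)*R1:  [    0  26/3   2/3  -1/3  76/3 ]
R3 <- R3 - (30/7)*R2:  [    0     0   -56  61/7    56 ]
R4 <- R4 - (26/7)*R2:  [    0     0   -34  93/7    34 ]
R4 <- R4 - (17/28)*R3:  [        0         0         0  1567/196         0 ]
Row echelon form:
[ 3   -4     5         2  |   -29 ]
[ 0  7/3  28/3     -11/3  |  -7/3 ]
[ 0    0   -56      61/7  |    56 ]
[ 0    0     0  1567/196  |     0 ]
Back-substitution:
v = (0) / (1567/196) = 0
u = (56 - (61/7)*(0)) / -56 = -1
t = (-7/3 - (28/3)*(-1) - (-11/3)*(0)) / (7/3) = 3
s = (-29 - (-4)*(3) - (5)*(-1) - (2)*(0)) / 3 = -4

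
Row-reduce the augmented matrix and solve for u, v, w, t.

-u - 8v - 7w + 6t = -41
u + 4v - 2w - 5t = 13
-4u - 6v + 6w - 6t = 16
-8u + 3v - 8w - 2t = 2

Forward elimination on [A|b]:
R2 <- R2 - (-1)*R1:  [   0   -4   -9    1  -28 ]
R3 <- R3 - (4)*R1:  [   0   26   34  -30  180 ]
R4 <- R4 - (8)*R1:  [   0   67   48  -50  330 ]
R3 <- R3 - (-13/2)*R2:  [     0      0  -49/2  -47/2     -2 ]
R4 <- R4 - (-67/4)*R2:  [      0       0  -411/4  -133/4    -139 ]
R4 <- R4 - (411/98)*R3:  [        0         0         0   3200/49  -6400/49 ]
Row echelon form:
[ -1  -8     -7        6  |       -41 ]
[  0  -4     -9        1  |       -28 ]
[  0   0  -49/2    -47/2  |        -2 ]
[  0   0      0  3200/49  |  -6400/49 ]
Back-substitution:
t = (-6400/49) / (3200/49) = -2
w = (-2 - (-47/2)*(-2)) / (-49/2) = 2
v = (-28 - (-9)*(2) - (1)*(-2)) / -4 = 2
u = (-41 - (-8)*(2) - (-7)*(2) - (6)*(-2)) / -1 = -1

(-1, 2, 2, -2)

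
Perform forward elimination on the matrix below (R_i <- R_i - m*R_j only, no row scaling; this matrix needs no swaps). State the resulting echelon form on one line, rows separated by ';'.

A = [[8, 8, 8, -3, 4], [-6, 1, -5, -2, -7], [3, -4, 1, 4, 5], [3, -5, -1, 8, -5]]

REF = [8 8 8 -3 4; 0 7 1 -17/4 -4; 0 0 -1 7/8 -1/2; 0 0 0 99/56 -135/14]

Forward elimination:
R2 <- R2 - (-3/4)*R1:  [     0      7      1  -17/4     -4 ]
R3 <- R3 - (3/8)*R1:  [    0    -7    -2  41/8   7/2 ]
R4 <- R4 - (3/8)*R1:  [     0     -8     -4   73/8  -13/2 ]
R3 <- R3 - (-1)*R2:  [    0     0    -1   7/8  -1/2 ]
R4 <- R4 - (-8/7)*R2:  [       0        0    -20/7   239/56  -155/14 ]
R4 <- R4 - (20/7)*R3:  [       0        0        0    99/56  -135/14 ]
Row echelon form:
[ 8  8   8     -3        4 ]
[ 0  7   1  -17/4       -4 ]
[ 0  0  -1    7/8     -1/2 ]
[ 0  0   0  99/56  -135/14 ]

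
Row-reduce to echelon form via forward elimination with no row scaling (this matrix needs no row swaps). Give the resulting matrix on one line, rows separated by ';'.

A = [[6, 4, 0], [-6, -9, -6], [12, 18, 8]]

REF = [6 4 0; 0 -5 -6; 0 0 -4]

Forward elimination:
R2 <- R2 - (-1)*R1:  [  0  -5  -6 ]
R3 <- R3 - (2)*R1:  [  0  10   8 ]
R3 <- R3 - (-2)*R2:  [  0   0  -4 ]
Row echelon form:
[ 6   4   0 ]
[ 0  -5  -6 ]
[ 0   0  -4 ]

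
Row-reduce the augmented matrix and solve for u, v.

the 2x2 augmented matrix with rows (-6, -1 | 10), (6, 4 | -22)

Forward elimination on [A|b]:
R2 <- R2 - (-1)*R1:  [   0    3  -12 ]
Row echelon form:
[ -6  -1  |   10 ]
[  0   3  |  -12 ]
Back-substitution:
v = (-12) / 3 = -4
u = (10 - (-1)*(-4)) / -6 = -1

(-1, -4)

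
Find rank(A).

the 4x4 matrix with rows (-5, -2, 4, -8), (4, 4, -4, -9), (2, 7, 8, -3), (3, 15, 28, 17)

Row reduction:
R2 <- R2 - (-4/5)*R1:  [     0   12/5   -4/5  -77/5 ]
R3 <- R3 - (-2/5)*R1:  [     0   31/5   48/5  -31/5 ]
R4 <- R4 - (-3/5)*R1:  [     0   69/5  152/5   61/5 ]
R3 <- R3 - (31/12)*R2:  [      0       0    35/3  403/12 ]
R4 <- R4 - (23/4)*R2:  [     0      0     35  403/4 ]
R4 <- R4 - (3)*R3:  [ 0  0  0  0 ]
Row echelon form:
[ -5    -2     4      -8 ]
[  0  12/5  -4/5   -77/5 ]
[  0     0  35/3  403/12 ]
[  0     0     0       0 ]
Nonzero rows / pivot columns: 3

rank(A) = 3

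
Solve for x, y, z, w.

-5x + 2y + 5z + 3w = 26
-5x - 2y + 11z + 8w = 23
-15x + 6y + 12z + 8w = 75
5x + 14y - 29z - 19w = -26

(-5, 0, 2, -3)

Forward elimination on [A|b]:
R2 <- R2 - (1)*R1:  [  0  -4   6   5  -3 ]
R3 <- R3 - (3)*R1:  [  0   0  -3  -1  -3 ]
R4 <- R4 - (-1)*R1:  [   0   16  -24  -16    0 ]
R4 <- R4 - (-4)*R2:  [   0    0    0    4  -12 ]
Row echelon form:
[ -5   2   5   3  |   26 ]
[  0  -4   6   5  |   -3 ]
[  0   0  -3  -1  |   -3 ]
[  0   0   0   4  |  -12 ]
Back-substitution:
w = (-12) / 4 = -3
z = (-3 - (-1)*(-3)) / -3 = 2
y = (-3 - (6)*(2) - (5)*(-3)) / -4 = 0
x = (26 - (2)*(0) - (5)*(2) - (3)*(-3)) / -5 = -5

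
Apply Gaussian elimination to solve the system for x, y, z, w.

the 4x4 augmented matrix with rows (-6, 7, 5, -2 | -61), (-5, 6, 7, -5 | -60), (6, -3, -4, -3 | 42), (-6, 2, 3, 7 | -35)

Forward elimination on [A|b]:
R2 <- R2 - (5/6)*R1:  [     0    1/6   17/6  -10/3  -55/6 ]
R3 <- R3 - (-1)*R1:  [   0    4    1   -5  -19 ]
R4 <- R4 - (1)*R1:  [  0  -5  -2   9  26 ]
R3 <- R3 - (24)*R2:  [   0    0  -67   75  201 ]
R4 <- R4 - (-30)*R2:  [    0     0    83   -91  -249 ]
R4 <- R4 - (-83/67)*R3:  [      0       0       0  128/67       0 ]
Row echelon form:
[ -6    7     5      -2  |    -61 ]
[  0  1/6  17/6   -10/3  |  -55/6 ]
[  0    0   -67      75  |    201 ]
[  0    0     0  128/67  |      0 ]
Back-substitution:
w = (0) / (128/67) = 0
z = (201 - (75)*(0)) / -67 = -3
y = (-55/6 - (17/6)*(-3) - (-10/3)*(0)) / (1/6) = -4
x = (-61 - (7)*(-4) - (5)*(-3) - (-2)*(0)) / -6 = 3

(3, -4, -3, 0)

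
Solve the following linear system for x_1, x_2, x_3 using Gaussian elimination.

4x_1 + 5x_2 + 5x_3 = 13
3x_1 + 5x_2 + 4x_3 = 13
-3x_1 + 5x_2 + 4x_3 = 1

(2, 3, -2)

Forward elimination on [A|b]:
R2 <- R2 - (3/4)*R1:  [    0   5/4   1/4  13/4 ]
R3 <- R3 - (-3/4)*R1:  [    0  35/4  31/4  43/4 ]
R3 <- R3 - (7)*R2:  [   0    0    6  -12 ]
Row echelon form:
[ 4    5    5  |    13 ]
[ 0  5/4  1/4  |  13/4 ]
[ 0    0    6  |   -12 ]
Back-substitution:
x_3 = (-12) / 6 = -2
x_2 = (13/4 - (1/4)*(-2)) / (5/4) = 3
x_1 = (13 - (5)*(3) - (5)*(-2)) / 4 = 2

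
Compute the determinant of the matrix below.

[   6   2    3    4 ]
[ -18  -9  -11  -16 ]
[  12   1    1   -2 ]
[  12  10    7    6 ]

det(A) = -216

Forward elimination:
R2 <- R2 - (-3)*R1:  [  0  -3  -2  -4 ]
R3 <- R3 - (2)*R1:  [   0   -3   -5  -10 ]
R4 <- R4 - (2)*R1:  [  0   6   1  -2 ]
R3 <- R3 - (1)*R2:  [  0   0  -3  -6 ]
R4 <- R4 - (-2)*R2:  [   0    0   -3  -10 ]
R4 <- R4 - (1)*R3:  [  0   0   0  -4 ]
Upper-triangular form:
[ 6   2   3   4 ]
[ 0  -3  -2  -4 ]
[ 0   0  -3  -6 ]
[ 0   0   0  -4 ]
det(A) = (-1)^0 * (6) * (-3) * (-3) * (-4) = -216  (0 row swaps -> sign +1)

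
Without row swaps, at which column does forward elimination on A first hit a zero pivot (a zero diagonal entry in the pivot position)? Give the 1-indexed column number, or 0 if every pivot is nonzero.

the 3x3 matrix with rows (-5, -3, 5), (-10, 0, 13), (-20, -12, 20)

Naive forward elimination:
R2 <- R2 - (2)*R1:  [ 0  6  3 ]
R3 <- R3 - (4)*R1:  [ 0  0  0 ]
Matrix at this point:
[ -5  -3  5 ]
[  0   6  3 ]
[  0   0  0 ]
Pivot entry (3,3) in the last row is zero and there are no rows below to swap with -> zero pivot in column 3 (A is singular).

first zero-pivot column = 3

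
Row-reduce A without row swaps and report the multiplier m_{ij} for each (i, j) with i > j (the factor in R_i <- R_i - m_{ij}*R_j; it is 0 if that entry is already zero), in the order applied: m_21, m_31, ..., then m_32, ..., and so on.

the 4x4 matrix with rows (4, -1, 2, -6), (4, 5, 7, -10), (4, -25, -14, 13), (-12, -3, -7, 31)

Forward elimination:
R2 <- R2 - (1)*R1:  [  0   6   5  -4 ]
R3 <- R3 - (1)*R1:  [   0  -24  -16   19 ]
R4 <- R4 - (-3)*R1:  [  0  -6  -1  13 ]
R3 <- R3 - (-4)*R2:  [ 0  0  4  3 ]
R4 <- R4 - (-1)*R2:  [ 0  0  4  9 ]
R4 <- R4 - (1)*R3:  [ 0  0  0  6 ]
Multipliers (in order of application): m_{21} = 1, m_{31} = 1, m_{41} = -3, m_{32} = -4, m_{42} = -1, m_{43} = 1

multipliers: 1, 1, -3, -4, -1, 1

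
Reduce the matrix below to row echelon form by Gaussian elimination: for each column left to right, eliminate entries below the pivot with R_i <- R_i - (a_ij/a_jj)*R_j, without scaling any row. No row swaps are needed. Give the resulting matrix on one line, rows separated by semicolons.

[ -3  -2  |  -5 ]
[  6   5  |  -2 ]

REF = [-3 -2 -5; 0 1 -12]

Forward elimination:
R2 <- R2 - (-2)*R1:  [   0    1  -12 ]
Row echelon form:
[ -3  -2  |   -5 ]
[  0   1  |  -12 ]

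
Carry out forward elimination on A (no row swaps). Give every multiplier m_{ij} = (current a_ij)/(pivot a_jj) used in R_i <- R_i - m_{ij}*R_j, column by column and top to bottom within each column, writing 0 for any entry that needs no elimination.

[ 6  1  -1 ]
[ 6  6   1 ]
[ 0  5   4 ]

Forward elimination:
R2 <- R2 - (1)*R1:  [ 0  5  2 ]
R3: entry in column 1 is already 0 -> m_{31} = 0 (no row operation needed)
R3 <- R3 - (1)*R2:  [ 0  0  2 ]
Multipliers (in order of application): m_{21} = 1, m_{31} = 0, m_{32} = 1

multipliers: 1, 0, 1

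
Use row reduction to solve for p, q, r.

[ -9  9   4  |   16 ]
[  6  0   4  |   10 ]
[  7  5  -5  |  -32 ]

(-1, -1, 4)

Forward elimination on [A|b]:
R2 <- R2 - (-2/3)*R1:  [    0     6  20/3  62/3 ]
R3 <- R3 - (-7/9)*R1:  [      0      12   -17/9  -176/9 ]
R3 <- R3 - (2)*R2:  [      0       0  -137/9  -548/9 ]
Row echelon form:
[ -9  9       4  |      16 ]
[  0  6    20/3  |    62/3 ]
[  0  0  -137/9  |  -548/9 ]
Back-substitution:
r = (-548/9) / (-137/9) = 4
q = (62/3 - (20/3)*(4)) / 6 = -1
p = (16 - (9)*(-1) - (4)*(4)) / -9 = -1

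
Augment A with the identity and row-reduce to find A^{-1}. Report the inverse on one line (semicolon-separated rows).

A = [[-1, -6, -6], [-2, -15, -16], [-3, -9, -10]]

Gauss-Jordan on [A | I]:
R1 <- (1/-1)*R1:  [  1   6   6  |  -1   0   0 ]
R2 <- R2 - (-2)*R1:  [  0  -3  -4  |  -2   1   0 ]
R3 <- R3 - (-3)*R1:  [  0   9   8  |  -3   0   1 ]
R2 <- (1/-3)*R2:  [    0     1   4/3  |   2/3  -1/3     0 ]
R1 <- R1 - (6)*R2:  [  1   0  -2  |  -5   2   0 ]
R3 <- R3 - (9)*R2:  [  0   0  -4  |  -9   3   1 ]
R3 <- (1/-4)*R3:  [    0     0     1  |   9/4  -3/4  -1/4 ]
R1 <- R1 - (-2)*R3:  [    1     0     0  |  -1/2   1/2  -1/2 ]
R2 <- R2 - (4/3)*R3:  [    0     1     0  |  -7/3   2/3   1/3 ]
Right block of [I | A^{-1}] is the inverse:
[ -1/2   1/2  -1/2 ]
[ -7/3   2/3   1/3 ]
[  9/4  -3/4  -1/4 ]

inverse = [-1/2 1/2 -1/2; -7/3 2/3 1/3; 9/4 -3/4 -1/4]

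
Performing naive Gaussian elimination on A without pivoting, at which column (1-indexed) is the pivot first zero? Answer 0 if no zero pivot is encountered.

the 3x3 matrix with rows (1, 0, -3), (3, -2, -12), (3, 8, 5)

Naive forward elimination:
R2 <- R2 - (3)*R1:  [  0  -2  -3 ]
R3 <- R3 - (3)*R1:  [  0   8  14 ]
R3 <- R3 - (-4)*R2:  [ 0  0  2 ]
All pivots nonzero; naive elimination completes without hitting a zero pivot.

first zero-pivot column = 0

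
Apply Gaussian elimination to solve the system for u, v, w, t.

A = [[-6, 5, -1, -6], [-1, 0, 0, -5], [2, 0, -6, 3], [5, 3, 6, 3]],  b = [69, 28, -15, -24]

Forward elimination on [A|b]:
R2 <- R2 - (1/6)*R1:  [    0  -5/6   1/6    -4  33/2 ]
R3 <- R3 - (-1/3)*R1:  [     0    5/3  -19/3      1      8 ]
R4 <- R4 - (-5/6)*R1:  [    0  43/6  31/6    -2  67/2 ]
R3 <- R3 - (-2)*R2:  [  0   0  -6  -7  41 ]
R4 <- R4 - (-43/5)*R2:  [      0       0    33/5  -182/5   877/5 ]
R4 <- R4 - (-11/10)*R3:  [       0        0        0  -441/10    441/2 ]
Row echelon form:
[ -6     5   -1       -6  |     69 ]
[  0  -5/6  1/6       -4  |   33/2 ]
[  0     0   -6       -7  |     41 ]
[  0     0    0  -441/10  |  441/2 ]
Back-substitution:
t = (441/2) / (-441/10) = -5
w = (41 - (-7)*(-5)) / -6 = -1
v = (33/2 - (1/6)*(-1) - (-4)*(-5)) / (-5/6) = 4
u = (69 - (5)*(4) - (-1)*(-1) - (-6)*(-5)) / -6 = -3

(-3, 4, -1, -5)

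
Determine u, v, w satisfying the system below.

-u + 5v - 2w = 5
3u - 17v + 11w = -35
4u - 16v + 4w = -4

(3, 0, -4)

Forward elimination on [A|b]:
R2 <- R2 - (-3)*R1:  [   0   -2    5  -20 ]
R3 <- R3 - (-4)*R1:  [  0   4  -4  16 ]
R3 <- R3 - (-2)*R2:  [   0    0    6  -24 ]
Row echelon form:
[ -1   5  -2  |    5 ]
[  0  -2   5  |  -20 ]
[  0   0   6  |  -24 ]
Back-substitution:
w = (-24) / 6 = -4
v = (-20 - (5)*(-4)) / -2 = 0
u = (5 - (5)*(0) - (-2)*(-4)) / -1 = 3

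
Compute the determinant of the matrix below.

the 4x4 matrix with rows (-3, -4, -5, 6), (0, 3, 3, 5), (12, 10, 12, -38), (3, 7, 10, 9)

det(A) = 108

Forward elimination:
R3 <- R3 - (-4)*R1:  [   0   -6   -8  -14 ]
R4 <- R4 - (-1)*R1:  [  0   3   5  15 ]
R3 <- R3 - (-2)*R2:  [  0   0  -2  -4 ]
R4 <- R4 - (1)*R2:  [  0   0   2  10 ]
R4 <- R4 - (-1)*R3:  [ 0  0  0  6 ]
Upper-triangular form:
[ -3  -4  -5   6 ]
[  0   3   3   5 ]
[  0   0  -2  -4 ]
[  0   0   0   6 ]
det(A) = (-1)^0 * (-3) * (3) * (-2) * (6) = 108  (0 row swaps -> sign +1)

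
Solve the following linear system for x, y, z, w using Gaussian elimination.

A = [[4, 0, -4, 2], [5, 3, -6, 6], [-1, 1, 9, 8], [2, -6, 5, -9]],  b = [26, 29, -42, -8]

Forward elimination on [A|b]:
R2 <- R2 - (5/4)*R1:  [    0     3    -1   7/2  -7/2 ]
R3 <- R3 - (-1/4)*R1:  [     0      1      8   17/2  -71/2 ]
R4 <- R4 - (1/2)*R1:  [   0   -6    7  -10  -21 ]
R3 <- R3 - (1/3)*R2:  [      0       0    25/3    22/3  -103/3 ]
R4 <- R4 - (-2)*R2:  [   0    0    5   -3  -28 ]
R4 <- R4 - (3/5)*R3:  [     0      0      0  -37/5  -37/5 ]
Row echelon form:
[ 4  0    -4      2  |      26 ]
[ 0  3    -1    7/2  |    -7/2 ]
[ 0  0  25/3   22/3  |  -103/3 ]
[ 0  0     0  -37/5  |   -37/5 ]
Back-substitution:
w = (-37/5) / (-37/5) = 1
z = (-103/3 - (22/3)*(1)) / (25/3) = -5
y = (-7/2 - (-1)*(-5) - (7/2)*(1)) / 3 = -4
x = (26 - (-4)*(-5) - (2)*(1)) / 4 = 1

(1, -4, -5, 1)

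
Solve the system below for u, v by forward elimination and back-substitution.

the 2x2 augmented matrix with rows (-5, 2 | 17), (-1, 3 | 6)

Forward elimination on [A|b]:
R2 <- R2 - (1/5)*R1:  [    0  13/5  13/5 ]
Row echelon form:
[ -5     2  |    17 ]
[  0  13/5  |  13/5 ]
Back-substitution:
v = (13/5) / (13/5) = 1
u = (17 - (2)*(1)) / -5 = -3

(-3, 1)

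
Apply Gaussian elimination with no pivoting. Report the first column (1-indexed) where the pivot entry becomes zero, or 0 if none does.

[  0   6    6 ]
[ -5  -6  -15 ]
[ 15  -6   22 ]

Naive forward elimination:
Pivot entry (1,1) is zero but row 2 has -5 in column 1 -> naive elimination stops; a row interchange (e.g. R1 <-> R2) would be required here.

first zero-pivot column = 1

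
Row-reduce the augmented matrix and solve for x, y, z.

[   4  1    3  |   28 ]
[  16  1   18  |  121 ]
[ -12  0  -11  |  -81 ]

Forward elimination on [A|b]:
R2 <- R2 - (4)*R1:  [  0  -3   6   9 ]
R3 <- R3 - (-3)*R1:  [  0   3  -2   3 ]
R3 <- R3 - (-1)*R2:  [  0   0   4  12 ]
Row echelon form:
[ 4   1  3  |  28 ]
[ 0  -3  6  |   9 ]
[ 0   0  4  |  12 ]
Back-substitution:
z = (12) / 4 = 3
y = (9 - (6)*(3)) / -3 = 3
x = (28 - (1)*(3) - (3)*(3)) / 4 = 4

(4, 3, 3)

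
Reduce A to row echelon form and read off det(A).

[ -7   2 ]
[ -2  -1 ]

det(A) = 11

Forward elimination:
R2 <- R2 - (2/7)*R1:  [     0  -11/7 ]
Upper-triangular form:
[ -7      2 ]
[  0  -11/7 ]
det(A) = (-1)^0 * (-7) * (-11/7) = 11  (0 row swaps -> sign +1)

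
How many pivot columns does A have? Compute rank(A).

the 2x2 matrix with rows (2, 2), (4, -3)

Row reduction:
R2 <- R2 - (2)*R1:  [  0  -7 ]
Row echelon form:
[ 2   2 ]
[ 0  -7 ]
Nonzero rows / pivot columns: 2

rank(A) = 2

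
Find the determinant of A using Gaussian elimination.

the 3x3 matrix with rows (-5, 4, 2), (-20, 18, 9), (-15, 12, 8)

Forward elimination:
R2 <- R2 - (4)*R1:  [ 0  2  1 ]
R3 <- R3 - (3)*R1:  [ 0  0  2 ]
Upper-triangular form:
[ -5  4  2 ]
[  0  2  1 ]
[  0  0  2 ]
det(A) = (-1)^0 * (-5) * (2) * (2) = -20  (0 row swaps -> sign +1)

det(A) = -20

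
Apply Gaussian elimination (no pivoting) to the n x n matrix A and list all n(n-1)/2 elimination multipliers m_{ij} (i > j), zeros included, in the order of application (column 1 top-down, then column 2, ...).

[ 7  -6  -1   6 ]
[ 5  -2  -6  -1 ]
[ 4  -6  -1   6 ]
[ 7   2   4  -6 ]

multipliers: 5/7, 4/7, 1, -9/8, 7/2, -188/51

Forward elimination:
R2 <- R2 - (5/7)*R1:  [     0   16/7  -37/7  -37/7 ]
R3 <- R3 - (4/7)*R1:  [     0  -18/7   -3/7   18/7 ]
R4 <- R4 - (1)*R1:  [   0    8    5  -12 ]
R3 <- R3 - (-9/8)*R2:  [     0      0  -51/8  -27/8 ]
R4 <- R4 - (7/2)*R2:  [    0     0  47/2  13/2 ]
R4 <- R4 - (-188/51)*R3:  [       0        0        0  -101/17 ]
Multipliers (in order of application): m_{21} = 5/7, m_{31} = 4/7, m_{41} = 1, m_{32} = -9/8, m_{42} = 7/2, m_{43} = -188/51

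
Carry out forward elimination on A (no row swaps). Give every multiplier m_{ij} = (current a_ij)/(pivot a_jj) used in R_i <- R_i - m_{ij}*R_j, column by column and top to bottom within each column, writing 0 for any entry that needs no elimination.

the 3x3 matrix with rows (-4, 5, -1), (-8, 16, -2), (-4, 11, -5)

Forward elimination:
R2 <- R2 - (2)*R1:  [ 0  6  0 ]
R3 <- R3 - (1)*R1:  [  0   6  -4 ]
R3 <- R3 - (1)*R2:  [  0   0  -4 ]
Multipliers (in order of application): m_{21} = 2, m_{31} = 1, m_{32} = 1

multipliers: 2, 1, 1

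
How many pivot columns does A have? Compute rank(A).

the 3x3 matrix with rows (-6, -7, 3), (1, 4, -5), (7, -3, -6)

rank(A) = 3

Row reduction:
R2 <- R2 - (-1/6)*R1:  [    0  17/6  -9/2 ]
R3 <- R3 - (-7/6)*R1:  [     0  -67/6   -5/2 ]
R3 <- R3 - (-67/17)*R2:  [       0        0  -344/17 ]
Row echelon form:
[ -6    -7        3 ]
[  0  17/6     -9/2 ]
[  0     0  -344/17 ]
Nonzero rows / pivot columns: 3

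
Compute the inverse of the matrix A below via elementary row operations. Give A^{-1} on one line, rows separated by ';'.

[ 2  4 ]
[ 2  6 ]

Gauss-Jordan on [A | I]:
R1 <- (1/2)*R1:  [   1    2  |  1/2    0 ]
R2 <- R2 - (2)*R1:  [  0   2  |  -1   1 ]
R2 <- (1/2)*R2:  [    0     1  |  -1/2   1/2 ]
R1 <- R1 - (2)*R2:  [   1    0  |  3/2   -1 ]
Right block of [I | A^{-1}] is the inverse:
[  3/2   -1 ]
[ -1/2  1/2 ]

inverse = [3/2 -1; -1/2 1/2]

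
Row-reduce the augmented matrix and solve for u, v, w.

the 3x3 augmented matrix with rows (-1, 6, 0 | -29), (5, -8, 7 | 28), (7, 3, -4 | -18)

(-1, -5, -1)

Forward elimination on [A|b]:
R2 <- R2 - (-5)*R1:  [    0    22     7  -117 ]
R3 <- R3 - (-7)*R1:  [    0    45    -4  -221 ]
R3 <- R3 - (45/22)*R2:  [       0        0  -403/22   403/22 ]
Row echelon form:
[ -1   6        0  |     -29 ]
[  0  22        7  |    -117 ]
[  0   0  -403/22  |  403/22 ]
Back-substitution:
w = (403/22) / (-403/22) = -1
v = (-117 - (7)*(-1)) / 22 = -5
u = (-29 - (6)*(-5)) / -1 = -1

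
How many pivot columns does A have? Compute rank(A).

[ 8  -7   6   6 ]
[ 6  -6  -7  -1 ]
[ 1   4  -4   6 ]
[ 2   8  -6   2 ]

rank(A) = 4

Row reduction:
R2 <- R2 - (3/4)*R1:  [     0   -3/4  -23/2  -11/2 ]
R3 <- R3 - (1/8)*R1:  [     0   39/8  -19/4   21/4 ]
R4 <- R4 - (1/4)*R1:  [     0   39/4  -15/2    1/2 ]
R3 <- R3 - (-13/2)*R2:  [      0       0  -159/2   -61/2 ]
R4 <- R4 - (-13)*R2:  [    0     0  -157   -71 ]
R4 <- R4 - (314/159)*R3:  [         0          0          0  -1712/159 ]
Row echelon form:
[ 8    -7       6          6 ]
[ 0  -3/4   -23/2      -11/2 ]
[ 0     0  -159/2      -61/2 ]
[ 0     0       0  -1712/159 ]
Nonzero rows / pivot columns: 4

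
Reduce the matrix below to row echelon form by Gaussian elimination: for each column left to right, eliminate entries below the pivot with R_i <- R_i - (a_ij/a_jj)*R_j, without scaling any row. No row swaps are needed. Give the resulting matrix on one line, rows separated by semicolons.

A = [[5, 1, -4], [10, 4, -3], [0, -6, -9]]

REF = [5 1 -4; 0 2 5; 0 0 6]

Forward elimination:
R2 <- R2 - (2)*R1:  [ 0  2  5 ]
R3 <- R3 - (-3)*R2:  [ 0  0  6 ]
Row echelon form:
[ 5  1  -4 ]
[ 0  2   5 ]
[ 0  0   6 ]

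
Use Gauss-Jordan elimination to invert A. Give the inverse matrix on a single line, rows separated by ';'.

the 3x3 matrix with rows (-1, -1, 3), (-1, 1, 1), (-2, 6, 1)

Gauss-Jordan on [A | I]:
R1 <- (1/-1)*R1:  [  1   1  -3  |  -1   0   0 ]
R2 <- R2 - (-1)*R1:  [  0   2  -2  |  -1   1   0 ]
R3 <- R3 - (-2)*R1:  [  0   8  -5  |  -2   0   1 ]
R2 <- (1/2)*R2:  [    0     1    -1  |  -1/2   1/2     0 ]
R1 <- R1 - (1)*R2:  [    1     0    -2  |  -1/2  -1/2     0 ]
R3 <- R3 - (8)*R2:  [  0   0   3  |   2  -4   1 ]
R3 <- (1/3)*R3:  [    0     0     1  |   2/3  -4/3   1/3 ]
R1 <- R1 - (-2)*R3:  [     1      0      0  |    5/6  -19/6    2/3 ]
R2 <- R2 - (-1)*R3:  [    0     1     0  |   1/6  -5/6   1/3 ]
Right block of [I | A^{-1}] is the inverse:
[ 5/6  -19/6  2/3 ]
[ 1/6   -5/6  1/3 ]
[ 2/3   -4/3  1/3 ]

inverse = [5/6 -19/6 2/3; 1/6 -5/6 1/3; 2/3 -4/3 1/3]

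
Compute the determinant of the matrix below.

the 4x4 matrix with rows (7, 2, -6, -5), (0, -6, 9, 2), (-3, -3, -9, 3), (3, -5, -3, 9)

Forward elimination:
R3 <- R3 - (-3/7)*R1:  [     0  -15/7  -81/7    6/7 ]
R4 <- R4 - (3/7)*R1:  [     0  -41/7   -3/7   78/7 ]
R3 <- R3 - (5/14)*R2:  [       0        0  -207/14      1/7 ]
R4 <- R4 - (41/42)*R2:  [       0        0  -129/14   193/21 ]
R4 <- R4 - (43/69)*R3:  [      0       0       0  628/69 ]
Upper-triangular form:
[ 7   2       -6      -5 ]
[ 0  -6        9       2 ]
[ 0   0  -207/14     1/7 ]
[ 0   0        0  628/69 ]
det(A) = (-1)^0 * (7) * (-6) * (-207/14) * (628/69) = 5652  (0 row swaps -> sign +1)

det(A) = 5652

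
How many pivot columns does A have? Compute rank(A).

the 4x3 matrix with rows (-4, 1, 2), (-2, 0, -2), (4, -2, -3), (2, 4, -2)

rank(A) = 3

Row reduction:
R2 <- R2 - (1/2)*R1:  [    0  -1/2    -3 ]
R3 <- R3 - (-1)*R1:  [  0  -1  -1 ]
R4 <- R4 - (-1/2)*R1:  [   0  9/2   -1 ]
R3 <- R3 - (2)*R2:  [ 0  0  5 ]
R4 <- R4 - (-9)*R2:  [   0    0  -28 ]
R4 <- R4 - (-28/5)*R3:  [ 0  0  0 ]
Row echelon form:
[ -4     1   2 ]
[  0  -1/2  -3 ]
[  0     0   5 ]
[  0     0   0 ]
Nonzero rows / pivot columns: 3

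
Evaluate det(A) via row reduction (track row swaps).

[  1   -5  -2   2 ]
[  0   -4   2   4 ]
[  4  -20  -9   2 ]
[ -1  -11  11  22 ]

Forward elimination:
R3 <- R3 - (4)*R1:  [  0   0  -1  -6 ]
R4 <- R4 - (-1)*R1:  [   0  -16    9   24 ]
R4 <- R4 - (4)*R2:  [ 0  0  1  8 ]
R4 <- R4 - (-1)*R3:  [ 0  0  0  2 ]
Upper-triangular form:
[ 1  -5  -2   2 ]
[ 0  -4   2   4 ]
[ 0   0  -1  -6 ]
[ 0   0   0   2 ]
det(A) = (-1)^0 * (1) * (-4) * (-1) * (2) = 8  (0 row swaps -> sign +1)

det(A) = 8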